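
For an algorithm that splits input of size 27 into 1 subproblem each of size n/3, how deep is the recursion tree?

For divide and conquer with division factor 3:

Problem sizes at each level:
Level 0: 27
Level 1: 9
Level 2: 3
Level 3: 1

The root is level 0 and the size-1 base case is level 3 (the tree spans levels 0 through 3, i.e. 4 levels counting the root), so the depth is the number of divisions: log_3(27) = 3

The recursion tree depth is log_3(27) = 3. At each level, the problem size is divided by 3, so it takes 3 divisions to reduce to a base case of size 1. The algorithm makes 1 recursive call at each level.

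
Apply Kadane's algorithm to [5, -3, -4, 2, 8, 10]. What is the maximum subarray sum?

Using Kadane's algorithm on [5, -3, -4, 2, 8, 10]:

Scanning through the array:
Position 1 (value -3): max_ending_here = 2, max_so_far = 5
Position 2 (value -4): max_ending_here = -2, max_so_far = 5
Position 3 (value 2): max_ending_here = 2, max_so_far = 5
Position 4 (value 8): max_ending_here = 10, max_so_far = 10
Position 5 (value 10): max_ending_here = 20, max_so_far = 20

Maximum subarray: [2, 8, 10]
Maximum sum: 20

The maximum subarray is [2, 8, 10] with sum 20. This subarray runs from index 3 to index 5.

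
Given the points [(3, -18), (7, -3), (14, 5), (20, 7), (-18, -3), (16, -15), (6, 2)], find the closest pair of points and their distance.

Computing all pairwise distances among 7 points:

d((3, -18), (7, -3)) = 15.5242
d((3, -18), (14, 5)) = 25.4951
d((3, -18), (20, 7)) = 30.2324
d((3, -18), (-18, -3)) = 25.807
d((3, -18), (16, -15)) = 13.3417
d((3, -18), (6, 2)) = 20.2237
d((7, -3), (14, 5)) = 10.6301
d((7, -3), (20, 7)) = 16.4012
d((7, -3), (-18, -3)) = 25.0
d((7, -3), (16, -15)) = 15.0
d((7, -3), (6, 2)) = 5.099 <-- minimum
d((14, 5), (20, 7)) = 6.3246
d((14, 5), (-18, -3)) = 32.9848
d((14, 5), (16, -15)) = 20.0998
d((14, 5), (6, 2)) = 8.544
d((20, 7), (-18, -3)) = 39.2938
d((20, 7), (16, -15)) = 22.3607
d((20, 7), (6, 2)) = 14.8661
d((-18, -3), (16, -15)) = 36.0555
d((-18, -3), (6, 2)) = 24.5153
d((16, -15), (6, 2)) = 19.7231

Closest pair: (7, -3) and (6, 2) with distance 5.099

The closest pair is (7, -3) and (6, 2) with Euclidean distance 5.099. For 7 points, brute-force pairwise comparison is shown above. For large n, the divide-and-conquer algorithm (sort by x, recurse on halves, check the dividing strip) achieves O(n log n).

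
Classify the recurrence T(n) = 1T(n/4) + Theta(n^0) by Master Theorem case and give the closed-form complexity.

Master Theorem for T(n) = 1T(n/4) + O(n^0):

a = 1, b = 4, c = 0
log_b(a) = log_4(1) = 0.0000

Case 2: c = 0 = log_4(1) = 0.0000
T(n) = O(n^0 log n) = O(log n)

For T(n) = 1T(n/4) + O(n^0): log_4(1) = 0.0000. This is Case 2 of the Master Theorem (c = log_b(a), equal work at all levels), giving O(log n).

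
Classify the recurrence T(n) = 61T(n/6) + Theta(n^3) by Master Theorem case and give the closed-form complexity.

Master Theorem for T(n) = 61T(n/6) + O(n^3):

a = 61, b = 6, c = 3
log_b(a) = log_6(61) = 2.2943

Case 3: c = 3 > log_6(61) = 2.2943
T(n) = O(n^3) = O(n^3)

For T(n) = 61T(n/6) + O(n^3): log_6(61) = 2.2943. This is Case 3 of the Master Theorem (c > log_b(a), work dominated by root), giving O(n^3).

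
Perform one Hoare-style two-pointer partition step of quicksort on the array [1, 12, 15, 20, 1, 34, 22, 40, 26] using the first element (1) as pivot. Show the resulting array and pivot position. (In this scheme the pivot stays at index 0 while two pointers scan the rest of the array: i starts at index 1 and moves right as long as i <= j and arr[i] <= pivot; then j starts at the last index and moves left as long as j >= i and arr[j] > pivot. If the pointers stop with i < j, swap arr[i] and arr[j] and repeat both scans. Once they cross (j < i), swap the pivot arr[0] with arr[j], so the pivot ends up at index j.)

Hoare-style two-pointer partition with pivot = 1:

Initial array: [1, 12, 15, 20, 1, 34, 22, 40, 26]

Pointers start at i = 1, j = 8.
i stops at index 1 (arr[1]=12 > 1), j stops at index 4 (arr[4]=1 <= 1): swap arr[1] and arr[4], array becomes [1, 1, 15, 20, 12, 34, 22, 40, 26]
i ends at 2, j ends at 1: the pointers have crossed (j < i), so scanning stops.

Swap pivot arr[0] with arr[1] to place pivot at position 1: [1, 1, 15, 20, 12, 34, 22, 40, 26]
Pivot position: 1

After partitioning with pivot 1, the array becomes [1, 1, 15, 20, 12, 34, 22, 40, 26]. The pivot is placed at index 1. All elements to the left of the pivot are <= 1, and all elements to the right are > 1.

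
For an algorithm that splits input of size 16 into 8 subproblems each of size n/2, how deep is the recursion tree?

For divide and conquer with division factor 2:

Problem sizes at each level:
Level 0: 16
Level 1: 8
Level 2: 4
Level 3: 2
Level 4: 1

The root is level 0 and the size-1 base case is level 4 (the tree spans levels 0 through 4, i.e. 5 levels counting the root), so the depth is the number of divisions: log_2(16) = 4

The recursion tree depth is log_2(16) = 4. At each level, the problem size is divided by 2, so it takes 4 divisions to reduce to a base case of size 1. The algorithm makes 8 recursive calls at each level.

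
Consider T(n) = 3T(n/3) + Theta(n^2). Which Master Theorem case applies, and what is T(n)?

Master Theorem for T(n) = 3T(n/3) + O(n^2):

a = 3, b = 3, c = 2
log_b(a) = log_3(3) = 1.0000

Case 3: c = 2 > log_3(3) = 1.0000
T(n) = O(n^2) = O(n^2)

For T(n) = 3T(n/3) + O(n^2): log_3(3) = 1.0000. This is Case 3 of the Master Theorem (c > log_b(a), work dominated by root), giving O(n^2).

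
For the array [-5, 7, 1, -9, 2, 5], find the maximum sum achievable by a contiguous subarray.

Using Kadane's algorithm on [-5, 7, 1, -9, 2, 5]:

Scanning through the array:
Position 1 (value 7): max_ending_here = 7, max_so_far = 7
Position 2 (value 1): max_ending_here = 8, max_so_far = 8
Position 3 (value -9): max_ending_here = -1, max_so_far = 8
Position 4 (value 2): max_ending_here = 2, max_so_far = 8
Position 5 (value 5): max_ending_here = 7, max_so_far = 8

Maximum subarray: [7, 1]
Maximum sum: 8

The maximum subarray is [7, 1] with sum 8. This subarray runs from index 1 to index 2.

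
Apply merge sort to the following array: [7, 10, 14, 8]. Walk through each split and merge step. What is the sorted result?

Merge sort trace:

Split: [7, 10, 14, 8] -> [7, 10] and [14, 8]
  Split: [7, 10] -> [7] and [10]
  Merge: [7] + [10] -> [7, 10]
  Split: [14, 8] -> [14] and [8]
  Merge: [14] + [8] -> [8, 14]
Merge: [7, 10] + [8, 14] -> [7, 8, 10, 14]

Final sorted array: [7, 8, 10, 14]

The merge sort proceeds by recursively splitting the array and merging sorted halves.
After all merges, the sorted array is [7, 8, 10, 14].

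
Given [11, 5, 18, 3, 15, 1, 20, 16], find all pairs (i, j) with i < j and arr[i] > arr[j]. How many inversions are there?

Finding inversions in [11, 5, 18, 3, 15, 1, 20, 16]:

(0, 1): arr[0]=11 > arr[1]=5
(0, 3): arr[0]=11 > arr[3]=3
(0, 5): arr[0]=11 > arr[5]=1
(1, 3): arr[1]=5 > arr[3]=3
(1, 5): arr[1]=5 > arr[5]=1
(2, 3): arr[2]=18 > arr[3]=3
(2, 4): arr[2]=18 > arr[4]=15
(2, 5): arr[2]=18 > arr[5]=1
(2, 7): arr[2]=18 > arr[7]=16
(3, 5): arr[3]=3 > arr[5]=1
(4, 5): arr[4]=15 > arr[5]=1
(6, 7): arr[6]=20 > arr[7]=16

Total inversions: 12

The array has 12 inversion(s): (0,1), (0,3), (0,5), (1,3), (1,5), (2,3), (2,4), (2,5), (2,7), (3,5), (4,5), (6,7). Each pair (i,j) satisfies i < j and arr[i] > arr[j].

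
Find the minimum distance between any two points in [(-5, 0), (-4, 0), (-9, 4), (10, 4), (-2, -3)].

Computing all pairwise distances among 5 points:

d((-5, 0), (-4, 0)) = 1.0 <-- minimum
d((-5, 0), (-9, 4)) = 5.6569
d((-5, 0), (10, 4)) = 15.5242
d((-5, 0), (-2, -3)) = 4.2426
d((-4, 0), (-9, 4)) = 6.4031
d((-4, 0), (10, 4)) = 14.5602
d((-4, 0), (-2, -3)) = 3.6056
d((-9, 4), (10, 4)) = 19.0
d((-9, 4), (-2, -3)) = 9.8995
d((10, 4), (-2, -3)) = 13.8924

Closest pair: (-5, 0) and (-4, 0) with distance 1.0

The closest pair is (-5, 0) and (-4, 0) with Euclidean distance 1.0. For 5 points, brute-force pairwise comparison is shown above. For large n, the divide-and-conquer algorithm (sort by x, recurse on halves, check the dividing strip) achieves O(n log n).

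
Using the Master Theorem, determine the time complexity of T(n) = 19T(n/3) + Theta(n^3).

Master Theorem for T(n) = 19T(n/3) + O(n^3):

a = 19, b = 3, c = 3
log_b(a) = log_3(19) = 2.6801

Case 3: c = 3 > log_3(19) = 2.6801
T(n) = O(n^3) = O(n^3)

For T(n) = 19T(n/3) + O(n^3): log_3(19) = 2.6801. This is Case 3 of the Master Theorem (c > log_b(a), work dominated by root), giving O(n^3).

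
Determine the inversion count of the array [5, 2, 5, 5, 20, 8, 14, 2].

Finding inversions in [5, 2, 5, 5, 20, 8, 14, 2]:

(0, 1): arr[0]=5 > arr[1]=2
(0, 7): arr[0]=5 > arr[7]=2
(2, 7): arr[2]=5 > arr[7]=2
(3, 7): arr[3]=5 > arr[7]=2
(4, 5): arr[4]=20 > arr[5]=8
(4, 6): arr[4]=20 > arr[6]=14
(4, 7): arr[4]=20 > arr[7]=2
(5, 7): arr[5]=8 > arr[7]=2
(6, 7): arr[6]=14 > arr[7]=2

Total inversions: 9

The array has 9 inversion(s): (0,1), (0,7), (2,7), (3,7), (4,5), (4,6), (4,7), (5,7), (6,7). Each pair (i,j) satisfies i < j and arr[i] > arr[j].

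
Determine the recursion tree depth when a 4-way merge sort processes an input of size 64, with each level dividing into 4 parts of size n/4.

For divide and conquer with division factor 4:

Problem sizes at each level:
Level 0: 64
Level 1: 16
Level 2: 4
Level 3: 1

The root is level 0 and the size-1 base case is level 3 (the tree spans levels 0 through 3, i.e. 4 levels counting the root), so the depth is the number of divisions: log_4(64) = 3

The recursion tree depth is log_4(64) = 3. At each level, the problem size is divided by 4, so it takes 3 divisions to reduce to a base case of size 1. The algorithm makes 4 recursive calls at each level.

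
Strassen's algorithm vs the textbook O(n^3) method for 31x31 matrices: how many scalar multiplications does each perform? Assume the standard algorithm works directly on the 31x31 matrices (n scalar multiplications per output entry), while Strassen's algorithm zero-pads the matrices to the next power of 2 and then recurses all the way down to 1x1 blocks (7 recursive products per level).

Matrix multiplication for 31x31 matrices:

Strassen's algorithm requires power-of-2 dimensions. Pad 31x31 to 32x32 (next power of 2).

Standard algorithm: 31^3 = 29791 multiplications
Strassen's algorithm: 7^(log2(32)) = 7^5 = 16807 multiplications
Savings: 29791 - 16807 = 12984 multiplications

Standard: 29791 multiplications (31^3). Strassen: 16807 multiplications (7^5, after padding to 32x32). Strassen reduces 8 recursive multiplications to 7 at each level.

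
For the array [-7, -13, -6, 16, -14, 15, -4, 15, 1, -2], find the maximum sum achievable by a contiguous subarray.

Using Kadane's algorithm on [-7, -13, -6, 16, -14, 15, -4, 15, 1, -2]:

Scanning through the array:
Position 1 (value -13): max_ending_here = -13, max_so_far = -7
Position 2 (value -6): max_ending_here = -6, max_so_far = -6
Position 3 (value 16): max_ending_here = 16, max_so_far = 16
Position 4 (value -14): max_ending_here = 2, max_so_far = 16
Position 5 (value 15): max_ending_here = 17, max_so_far = 17
Position 6 (value -4): max_ending_here = 13, max_so_far = 17
Position 7 (value 15): max_ending_here = 28, max_so_far = 28
Position 8 (value 1): max_ending_here = 29, max_so_far = 29
Position 9 (value -2): max_ending_here = 27, max_so_far = 29

Maximum subarray: [16, -14, 15, -4, 15, 1]
Maximum sum: 29

The maximum subarray is [16, -14, 15, -4, 15, 1] with sum 29. This subarray runs from index 3 to index 8.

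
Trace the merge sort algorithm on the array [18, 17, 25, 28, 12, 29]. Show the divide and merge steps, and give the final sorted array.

Merge sort trace:

Split: [18, 17, 25, 28, 12, 29] -> [18, 17, 25] and [28, 12, 29]
  Split: [18, 17, 25] -> [18] and [17, 25]
    Split: [17, 25] -> [17] and [25]
    Merge: [17] + [25] -> [17, 25]
  Merge: [18] + [17, 25] -> [17, 18, 25]
  Split: [28, 12, 29] -> [28] and [12, 29]
    Split: [12, 29] -> [12] and [29]
    Merge: [12] + [29] -> [12, 29]
  Merge: [28] + [12, 29] -> [12, 28, 29]
Merge: [17, 18, 25] + [12, 28, 29] -> [12, 17, 18, 25, 28, 29]

Final sorted array: [12, 17, 18, 25, 28, 29]

The merge sort proceeds by recursively splitting the array and merging sorted halves.
After all merges, the sorted array is [12, 17, 18, 25, 28, 29].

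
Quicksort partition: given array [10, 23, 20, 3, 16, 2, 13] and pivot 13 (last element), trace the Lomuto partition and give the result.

Lomuto partition with pivot = 13:

Initial array: [10, 23, 20, 3, 16, 2, 13]

arr[0]=10 <= 13: swap with position 0, array becomes [10, 23, 20, 3, 16, 2, 13]
arr[1]=23 > 13: no swap
arr[2]=20 > 13: no swap
arr[3]=3 <= 13: swap with position 1, array becomes [10, 3, 20, 23, 16, 2, 13]
arr[4]=16 > 13: no swap
arr[5]=2 <= 13: swap with position 2, array becomes [10, 3, 2, 23, 16, 20, 13]

Place pivot at position 3: [10, 3, 2, 13, 16, 20, 23]
Pivot position: 3

After partitioning with pivot 13, the array becomes [10, 3, 2, 13, 16, 20, 23]. The pivot is placed at index 3. All elements to the left of the pivot are <= 13, and all elements to the right are > 13.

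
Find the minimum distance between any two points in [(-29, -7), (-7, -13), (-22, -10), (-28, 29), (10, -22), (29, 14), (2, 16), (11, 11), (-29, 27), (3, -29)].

Computing all pairwise distances among 10 points:

d((-29, -7), (-7, -13)) = 22.8035
d((-29, -7), (-22, -10)) = 7.6158
d((-29, -7), (-28, 29)) = 36.0139
d((-29, -7), (10, -22)) = 41.7852
d((-29, -7), (29, 14)) = 61.6847
d((-29, -7), (2, 16)) = 38.6005
d((-29, -7), (11, 11)) = 43.8634
d((-29, -7), (-29, 27)) = 34.0
d((-29, -7), (3, -29)) = 38.833
d((-7, -13), (-22, -10)) = 15.2971
d((-7, -13), (-28, 29)) = 46.9574
d((-7, -13), (10, -22)) = 19.2354
d((-7, -13), (29, 14)) = 45.0
d((-7, -13), (2, 16)) = 30.3645
d((-7, -13), (11, 11)) = 30.0
d((-7, -13), (-29, 27)) = 45.6508
d((-7, -13), (3, -29)) = 18.868
d((-22, -10), (-28, 29)) = 39.4588
d((-22, -10), (10, -22)) = 34.176
d((-22, -10), (29, 14)) = 56.3649
d((-22, -10), (2, 16)) = 35.3836
d((-22, -10), (11, 11)) = 39.1152
d((-22, -10), (-29, 27)) = 37.6563
d((-22, -10), (3, -29)) = 31.4006
d((-28, 29), (10, -22)) = 63.6003
d((-28, 29), (29, 14)) = 58.9406
d((-28, 29), (2, 16)) = 32.6956
d((-28, 29), (11, 11)) = 42.9535
d((-28, 29), (-29, 27)) = 2.2361 <-- minimum
d((-28, 29), (3, -29)) = 65.7647
d((10, -22), (29, 14)) = 40.7063
d((10, -22), (2, 16)) = 38.833
d((10, -22), (11, 11)) = 33.0151
d((10, -22), (-29, 27)) = 62.6259
d((10, -22), (3, -29)) = 9.8995
d((29, 14), (2, 16)) = 27.074
d((29, 14), (11, 11)) = 18.2483
d((29, 14), (-29, 27)) = 59.439
d((29, 14), (3, -29)) = 50.2494
d((2, 16), (11, 11)) = 10.2956
d((2, 16), (-29, 27)) = 32.8938
d((2, 16), (3, -29)) = 45.0111
d((11, 11), (-29, 27)) = 43.0813
d((11, 11), (3, -29)) = 40.7922
d((-29, 27), (3, -29)) = 64.4981

Closest pair: (-28, 29) and (-29, 27) with distance 2.2361

The closest pair is (-28, 29) and (-29, 27) with Euclidean distance 2.2361. For 10 points, brute-force pairwise comparison is shown above. For large n, the divide-and-conquer algorithm (sort by x, recurse on halves, check the dividing strip) achieves O(n log n).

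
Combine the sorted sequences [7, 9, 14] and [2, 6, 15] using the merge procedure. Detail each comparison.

Merging process:

Compare 7 vs 2: take 2 from right. Merged: [2]
Compare 7 vs 6: take 6 from right. Merged: [2, 6]
Compare 7 vs 15: take 7 from left. Merged: [2, 6, 7]
Compare 9 vs 15: take 9 from left. Merged: [2, 6, 7, 9]
Compare 14 vs 15: take 14 from left. Merged: [2, 6, 7, 9, 14]
Append remaining from right: [15]. Merged: [2, 6, 7, 9, 14, 15]

Final merged array: [2, 6, 7, 9, 14, 15]
Total comparisons: 5

The merged array is [2, 6, 7, 9, 14, 15], requiring 5 comparisons. The merge step runs in O(n) time where n is the total number of elements.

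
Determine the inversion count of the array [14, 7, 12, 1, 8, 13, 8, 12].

Finding inversions in [14, 7, 12, 1, 8, 13, 8, 12]:

(0, 1): arr[0]=14 > arr[1]=7
(0, 2): arr[0]=14 > arr[2]=12
(0, 3): arr[0]=14 > arr[3]=1
(0, 4): arr[0]=14 > arr[4]=8
(0, 5): arr[0]=14 > arr[5]=13
(0, 6): arr[0]=14 > arr[6]=8
(0, 7): arr[0]=14 > arr[7]=12
(1, 3): arr[1]=7 > arr[3]=1
(2, 3): arr[2]=12 > arr[3]=1
(2, 4): arr[2]=12 > arr[4]=8
(2, 6): arr[2]=12 > arr[6]=8
(5, 6): arr[5]=13 > arr[6]=8
(5, 7): arr[5]=13 > arr[7]=12

Total inversions: 13

The array has 13 inversion(s): (0,1), (0,2), (0,3), (0,4), (0,5), (0,6), (0,7), (1,3), (2,3), (2,4), (2,6), (5,6), (5,7). Each pair (i,j) satisfies i < j and arr[i] > arr[j].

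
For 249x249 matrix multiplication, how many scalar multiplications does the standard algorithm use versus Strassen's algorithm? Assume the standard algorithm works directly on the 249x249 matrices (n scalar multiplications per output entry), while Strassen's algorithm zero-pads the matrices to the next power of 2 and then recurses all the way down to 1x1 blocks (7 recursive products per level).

Matrix multiplication for 249x249 matrices:

Strassen's algorithm requires power-of-2 dimensions. Pad 249x249 to 256x256 (next power of 2).

Standard algorithm: 249^3 = 15438249 multiplications
Strassen's algorithm: 7^(log2(256)) = 7^8 = 5764801 multiplications
Savings: 15438249 - 5764801 = 9673448 multiplications

Standard: 15438249 multiplications (249^3). Strassen: 5764801 multiplications (7^8, after padding to 256x256). Strassen reduces 8 recursive multiplications to 7 at each level.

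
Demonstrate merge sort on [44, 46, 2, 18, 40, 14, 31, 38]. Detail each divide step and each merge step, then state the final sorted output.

Merge sort trace:

Split: [44, 46, 2, 18, 40, 14, 31, 38] -> [44, 46, 2, 18] and [40, 14, 31, 38]
  Split: [44, 46, 2, 18] -> [44, 46] and [2, 18]
    Split: [44, 46] -> [44] and [46]
    Merge: [44] + [46] -> [44, 46]
    Split: [2, 18] -> [2] and [18]
    Merge: [2] + [18] -> [2, 18]
  Merge: [44, 46] + [2, 18] -> [2, 18, 44, 46]
  Split: [40, 14, 31, 38] -> [40, 14] and [31, 38]
    Split: [40, 14] -> [40] and [14]
    Merge: [40] + [14] -> [14, 40]
    Split: [31, 38] -> [31] and [38]
    Merge: [31] + [38] -> [31, 38]
  Merge: [14, 40] + [31, 38] -> [14, 31, 38, 40]
Merge: [2, 18, 44, 46] + [14, 31, 38, 40] -> [2, 14, 18, 31, 38, 40, 44, 46]

Final sorted array: [2, 14, 18, 31, 38, 40, 44, 46]

The merge sort proceeds by recursively splitting the array and merging sorted halves.
After all merges, the sorted array is [2, 14, 18, 31, 38, 40, 44, 46].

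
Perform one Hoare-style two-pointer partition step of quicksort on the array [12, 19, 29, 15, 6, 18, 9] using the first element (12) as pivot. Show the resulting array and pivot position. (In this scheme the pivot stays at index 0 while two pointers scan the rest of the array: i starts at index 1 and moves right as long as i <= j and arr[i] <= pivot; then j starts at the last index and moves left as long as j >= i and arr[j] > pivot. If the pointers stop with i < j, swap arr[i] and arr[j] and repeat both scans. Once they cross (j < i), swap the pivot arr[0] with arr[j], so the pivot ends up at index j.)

Hoare-style two-pointer partition with pivot = 12:

Initial array: [12, 19, 29, 15, 6, 18, 9]

Pointers start at i = 1, j = 6.
i stops at index 1 (arr[1]=19 > 12), j stops at index 6 (arr[6]=9 <= 12): swap arr[1] and arr[6], array becomes [12, 9, 29, 15, 6, 18, 19]
i stops at index 2 (arr[2]=29 > 12), j stops at index 4 (arr[4]=6 <= 12): swap arr[2] and arr[4], array becomes [12, 9, 6, 15, 29, 18, 19]
i ends at 3, j ends at 2: the pointers have crossed (j < i), so scanning stops.

Swap pivot arr[0] with arr[2] to place pivot at position 2: [6, 9, 12, 15, 29, 18, 19]
Pivot position: 2

After partitioning with pivot 12, the array becomes [6, 9, 12, 15, 29, 18, 19]. The pivot is placed at index 2. All elements to the left of the pivot are <= 12, and all elements to the right are > 12.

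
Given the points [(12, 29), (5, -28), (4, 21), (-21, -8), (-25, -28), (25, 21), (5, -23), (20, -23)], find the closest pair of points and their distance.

Computing all pairwise distances among 8 points:

d((12, 29), (5, -28)) = 57.4282
d((12, 29), (4, 21)) = 11.3137
d((12, 29), (-21, -8)) = 49.5782
d((12, 29), (-25, -28)) = 67.9559
d((12, 29), (25, 21)) = 15.2643
d((12, 29), (5, -23)) = 52.469
d((12, 29), (20, -23)) = 52.6118
d((5, -28), (4, 21)) = 49.0102
d((5, -28), (-21, -8)) = 32.8024
d((5, -28), (-25, -28)) = 30.0
d((5, -28), (25, 21)) = 52.9245
d((5, -28), (5, -23)) = 5.0 <-- minimum
d((5, -28), (20, -23)) = 15.8114
d((4, 21), (-21, -8)) = 38.2884
d((4, 21), (-25, -28)) = 56.9386
d((4, 21), (25, 21)) = 21.0
d((4, 21), (5, -23)) = 44.0114
d((4, 21), (20, -23)) = 46.8188
d((-21, -8), (-25, -28)) = 20.3961
d((-21, -8), (25, 21)) = 54.3783
d((-21, -8), (5, -23)) = 30.0167
d((-21, -8), (20, -23)) = 43.6578
d((-25, -28), (25, 21)) = 70.0071
d((-25, -28), (5, -23)) = 30.4138
d((-25, -28), (20, -23)) = 45.2769
d((25, 21), (5, -23)) = 48.3322
d((25, 21), (20, -23)) = 44.2832
d((5, -23), (20, -23)) = 15.0

Closest pair: (5, -28) and (5, -23) with distance 5.0

The closest pair is (5, -28) and (5, -23) with Euclidean distance 5.0. For 8 points, brute-force pairwise comparison is shown above. For large n, the divide-and-conquer algorithm (sort by x, recurse on halves, check the dividing strip) achieves O(n log n).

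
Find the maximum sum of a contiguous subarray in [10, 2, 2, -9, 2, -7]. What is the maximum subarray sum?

Using Kadane's algorithm on [10, 2, 2, -9, 2, -7]:

Scanning through the array:
Position 1 (value 2): max_ending_here = 12, max_so_far = 12
Position 2 (value 2): max_ending_here = 14, max_so_far = 14
Position 3 (value -9): max_ending_here = 5, max_so_far = 14
Position 4 (value 2): max_ending_here = 7, max_so_far = 14
Position 5 (value -7): max_ending_here = 0, max_so_far = 14

Maximum subarray: [10, 2, 2]
Maximum sum: 14

The maximum subarray is [10, 2, 2] with sum 14. This subarray runs from index 0 to index 2.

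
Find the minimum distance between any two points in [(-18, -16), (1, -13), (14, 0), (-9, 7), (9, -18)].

Computing all pairwise distances among 5 points:

d((-18, -16), (1, -13)) = 19.2354
d((-18, -16), (14, 0)) = 35.7771
d((-18, -16), (-9, 7)) = 24.6982
d((-18, -16), (9, -18)) = 27.074
d((1, -13), (14, 0)) = 18.3848
d((1, -13), (-9, 7)) = 22.3607
d((1, -13), (9, -18)) = 9.434 <-- minimum
d((14, 0), (-9, 7)) = 24.0416
d((14, 0), (9, -18)) = 18.6815
d((-9, 7), (9, -18)) = 30.8058

Closest pair: (1, -13) and (9, -18) with distance 9.434

The closest pair is (1, -13) and (9, -18) with Euclidean distance 9.434. For 5 points, brute-force pairwise comparison is shown above. For large n, the divide-and-conquer algorithm (sort by x, recurse on halves, check the dividing strip) achieves O(n log n).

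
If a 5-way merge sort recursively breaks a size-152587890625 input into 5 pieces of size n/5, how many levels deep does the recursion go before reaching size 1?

For divide and conquer with division factor 5:

Problem sizes at each level:
Level 0: 152587890625
Level 1: 30517578125
Level 2: 6103515625
Level 3: 1220703125
Level 4: 244140625
Level 5: 48828125
Level 6: 9765625
Level 7: 1953125
Level 8: 390625
Level 9: 78125
Level 10: 15625
Level 11: 3125
Level 12: 625
Level 13: 125
Level 14: 25
Level 15: 5
Level 16: 1

The root is level 0 and the size-1 base case is level 16 (the tree spans levels 0 through 16, i.e. 17 levels counting the root), so the depth is the number of divisions: log_5(152587890625) = 16

The recursion tree depth is log_5(152587890625) = 16. At each level, the problem size is divided by 5, so it takes 16 divisions to reduce to a base case of size 1. The algorithm makes 5 recursive calls at each level.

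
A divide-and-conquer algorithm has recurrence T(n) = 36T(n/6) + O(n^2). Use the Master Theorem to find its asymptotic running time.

Master Theorem for T(n) = 36T(n/6) + O(n^2):

a = 36, b = 6, c = 2
log_b(a) = log_6(36) = 2.0000

Case 2: c = 2 = log_6(36) = 2.0000
T(n) = O(n^2 log n) = O(n^2 log n)

For T(n) = 36T(n/6) + O(n^2): log_6(36) = 2.0000. This is Case 2 of the Master Theorem (c = log_b(a), equal work at all levels), giving O(n^2 log n).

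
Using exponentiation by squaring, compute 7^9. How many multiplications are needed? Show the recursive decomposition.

Computing 7^9 by squaring (build up from 7^1; each line after the first costs one multiplication):

7^1 = 7
7^2 = (7^1)^2 = 7^2 = 49
7^4 = (7^2)^2 = 49^2 = 2401
7^8 = (7^4)^2 = 2401^2 = 5764801
7^9 = 7 * 7^8 = 7 * 5764801 = 40353607

Result: 40353607
Multiplications needed: 4 (4 lines after 7^1)

7^9 = 40353607. Using exponentiation by squaring, this requires 4 multiplications. The key idea: if the exponent is even, square the half-power; if odd, multiply by the base once.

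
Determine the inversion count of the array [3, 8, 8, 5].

Finding inversions in [3, 8, 8, 5]:

(1, 3): arr[1]=8 > arr[3]=5
(2, 3): arr[2]=8 > arr[3]=5

Total inversions: 2

The array has 2 inversion(s): (1,3), (2,3). Each pair (i,j) satisfies i < j and arr[i] > arr[j].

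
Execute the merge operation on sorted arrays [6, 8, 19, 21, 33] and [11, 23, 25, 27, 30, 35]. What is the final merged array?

Merging process:

Compare 6 vs 11: take 6 from left. Merged: [6]
Compare 8 vs 11: take 8 from left. Merged: [6, 8]
Compare 19 vs 11: take 11 from right. Merged: [6, 8, 11]
Compare 19 vs 23: take 19 from left. Merged: [6, 8, 11, 19]
Compare 21 vs 23: take 21 from left. Merged: [6, 8, 11, 19, 21]
Compare 33 vs 23: take 23 from right. Merged: [6, 8, 11, 19, 21, 23]
Compare 33 vs 25: take 25 from right. Merged: [6, 8, 11, 19, 21, 23, 25]
Compare 33 vs 27: take 27 from right. Merged: [6, 8, 11, 19, 21, 23, 25, 27]
Compare 33 vs 30: take 30 from right. Merged: [6, 8, 11, 19, 21, 23, 25, 27, 30]
Compare 33 vs 35: take 33 from left. Merged: [6, 8, 11, 19, 21, 23, 25, 27, 30, 33]
Append remaining from right: [35]. Merged: [6, 8, 11, 19, 21, 23, 25, 27, 30, 33, 35]

Final merged array: [6, 8, 11, 19, 21, 23, 25, 27, 30, 33, 35]
Total comparisons: 10

The merged array is [6, 8, 11, 19, 21, 23, 25, 27, 30, 33, 35], requiring 10 comparisons. The merge step runs in O(n) time where n is the total number of elements.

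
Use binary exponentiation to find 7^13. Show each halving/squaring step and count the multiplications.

Computing 7^13 by squaring (build up from 7^1; each line after the first costs one multiplication):

7^1 = 7
7^2 = (7^1)^2 = 7^2 = 49
7^3 = 7 * 7^2 = 7 * 49 = 343
7^6 = (7^3)^2 = 343^2 = 117649
7^12 = (7^6)^2 = 117649^2 = 13841287201
7^13 = 7 * 7^12 = 7 * 13841287201 = 96889010407

Result: 96889010407
Multiplications needed: 5 (5 lines after 7^1)

7^13 = 96889010407. Using exponentiation by squaring, this requires 5 multiplications. The key idea: if the exponent is even, square the half-power; if odd, multiply by the base once.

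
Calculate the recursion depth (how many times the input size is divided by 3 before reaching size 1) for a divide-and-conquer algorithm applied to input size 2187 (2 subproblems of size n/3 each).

For divide and conquer with division factor 3:

Problem sizes at each level:
Level 0: 2187
Level 1: 729
Level 2: 243
Level 3: 81
Level 4: 27
Level 5: 9
Level 6: 3
Level 7: 1

The root is level 0 and the size-1 base case is level 7 (the tree spans levels 0 through 7, i.e. 8 levels counting the root), so the depth is the number of divisions: log_3(2187) = 7

The recursion tree depth is log_3(2187) = 7. At each level, the problem size is divided by 3, so it takes 7 divisions to reduce to a base case of size 1. The algorithm makes 2 recursive calls at each level.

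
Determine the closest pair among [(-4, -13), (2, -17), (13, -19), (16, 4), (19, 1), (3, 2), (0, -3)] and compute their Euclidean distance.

Computing all pairwise distances among 7 points:

d((-4, -13), (2, -17)) = 7.2111
d((-4, -13), (13, -19)) = 18.0278
d((-4, -13), (16, 4)) = 26.2488
d((-4, -13), (19, 1)) = 26.9258
d((-4, -13), (3, 2)) = 16.5529
d((-4, -13), (0, -3)) = 10.7703
d((2, -17), (13, -19)) = 11.1803
d((2, -17), (16, 4)) = 25.2389
d((2, -17), (19, 1)) = 24.7588
d((2, -17), (3, 2)) = 19.0263
d((2, -17), (0, -3)) = 14.1421
d((13, -19), (16, 4)) = 23.1948
d((13, -19), (19, 1)) = 20.8806
d((13, -19), (3, 2)) = 23.2594
d((13, -19), (0, -3)) = 20.6155
d((16, 4), (19, 1)) = 4.2426 <-- minimum
d((16, 4), (3, 2)) = 13.1529
d((16, 4), (0, -3)) = 17.4642
d((19, 1), (3, 2)) = 16.0312
d((19, 1), (0, -3)) = 19.4165
d((3, 2), (0, -3)) = 5.831

Closest pair: (16, 4) and (19, 1) with distance 4.2426

The closest pair is (16, 4) and (19, 1) with Euclidean distance 4.2426. For 7 points, brute-force pairwise comparison is shown above. For large n, the divide-and-conquer algorithm (sort by x, recurse on halves, check the dividing strip) achieves O(n log n).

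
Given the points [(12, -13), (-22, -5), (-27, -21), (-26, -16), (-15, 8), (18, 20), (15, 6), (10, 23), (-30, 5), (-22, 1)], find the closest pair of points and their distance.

Computing all pairwise distances among 10 points:

d((12, -13), (-22, -5)) = 34.9285
d((12, -13), (-27, -21)) = 39.8121
d((12, -13), (-26, -16)) = 38.1182
d((12, -13), (-15, 8)) = 34.2053
d((12, -13), (18, 20)) = 33.541
d((12, -13), (15, 6)) = 19.2354
d((12, -13), (10, 23)) = 36.0555
d((12, -13), (-30, 5)) = 45.6946
d((12, -13), (-22, 1)) = 36.7696
d((-22, -5), (-27, -21)) = 16.7631
d((-22, -5), (-26, -16)) = 11.7047
d((-22, -5), (-15, 8)) = 14.7648
d((-22, -5), (18, 20)) = 47.1699
d((-22, -5), (15, 6)) = 38.6005
d((-22, -5), (10, 23)) = 42.5206
d((-22, -5), (-30, 5)) = 12.8062
d((-22, -5), (-22, 1)) = 6.0
d((-27, -21), (-26, -16)) = 5.099 <-- minimum
d((-27, -21), (-15, 8)) = 31.3847
d((-27, -21), (18, 20)) = 60.8769
d((-27, -21), (15, 6)) = 49.93
d((-27, -21), (10, 23)) = 57.4891
d((-27, -21), (-30, 5)) = 26.1725
d((-27, -21), (-22, 1)) = 22.561
d((-26, -16), (-15, 8)) = 26.4008
d((-26, -16), (18, 20)) = 56.8507
d((-26, -16), (15, 6)) = 46.5296
d((-26, -16), (10, 23)) = 53.0754
d((-26, -16), (-30, 5)) = 21.3776
d((-26, -16), (-22, 1)) = 17.4642
d((-15, 8), (18, 20)) = 35.1141
d((-15, 8), (15, 6)) = 30.0666
d((-15, 8), (10, 23)) = 29.1548
d((-15, 8), (-30, 5)) = 15.2971
d((-15, 8), (-22, 1)) = 9.8995
d((18, 20), (15, 6)) = 14.3178
d((18, 20), (10, 23)) = 8.544
d((18, 20), (-30, 5)) = 50.2892
d((18, 20), (-22, 1)) = 44.2832
d((15, 6), (10, 23)) = 17.72
d((15, 6), (-30, 5)) = 45.0111
d((15, 6), (-22, 1)) = 37.3363
d((10, 23), (-30, 5)) = 43.8634
d((10, 23), (-22, 1)) = 38.833
d((-30, 5), (-22, 1)) = 8.9443

Closest pair: (-27, -21) and (-26, -16) with distance 5.099

The closest pair is (-27, -21) and (-26, -16) with Euclidean distance 5.099. For 10 points, brute-force pairwise comparison is shown above. For large n, the divide-and-conquer algorithm (sort by x, recurse on halves, check the dividing strip) achieves O(n log n).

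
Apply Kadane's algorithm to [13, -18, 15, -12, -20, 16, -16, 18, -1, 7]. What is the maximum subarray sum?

Using Kadane's algorithm on [13, -18, 15, -12, -20, 16, -16, 18, -1, 7]:

Scanning through the array:
Position 1 (value -18): max_ending_here = -5, max_so_far = 13
Position 2 (value 15): max_ending_here = 15, max_so_far = 15
Position 3 (value -12): max_ending_here = 3, max_so_far = 15
Position 4 (value -20): max_ending_here = -17, max_so_far = 15
Position 5 (value 16): max_ending_here = 16, max_so_far = 16
Position 6 (value -16): max_ending_here = 0, max_so_far = 16
Position 7 (value 18): max_ending_here = 18, max_so_far = 18
Position 8 (value -1): max_ending_here = 17, max_so_far = 18
Position 9 (value 7): max_ending_here = 24, max_so_far = 24

Maximum subarray: [16, -16, 18, -1, 7]
Maximum sum: 24

The maximum subarray is [16, -16, 18, -1, 7] with sum 24. This subarray runs from index 5 to index 9.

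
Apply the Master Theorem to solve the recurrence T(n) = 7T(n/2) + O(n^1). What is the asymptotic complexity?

Master Theorem for T(n) = 7T(n/2) + O(n^1):

a = 7, b = 2, c = 1
log_b(a) = log_2(7) = 2.8074

Case 1: c = 1 < log_2(7) = 2.8074
T(n) = O(n^(log_2 7))

For T(n) = 7T(n/2) + O(n^1): log_2(7) = 2.8074. This is Case 1 of the Master Theorem (c < log_b(a), work dominated by leaves), giving O(n^(log_2 7)).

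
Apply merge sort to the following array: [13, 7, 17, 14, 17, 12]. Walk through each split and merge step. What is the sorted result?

Merge sort trace:

Split: [13, 7, 17, 14, 17, 12] -> [13, 7, 17] and [14, 17, 12]
  Split: [13, 7, 17] -> [13] and [7, 17]
    Split: [7, 17] -> [7] and [17]
    Merge: [7] + [17] -> [7, 17]
  Merge: [13] + [7, 17] -> [7, 13, 17]
  Split: [14, 17, 12] -> [14] and [17, 12]
    Split: [17, 12] -> [17] and [12]
    Merge: [17] + [12] -> [12, 17]
  Merge: [14] + [12, 17] -> [12, 14, 17]
Merge: [7, 13, 17] + [12, 14, 17] -> [7, 12, 13, 14, 17, 17]

Final sorted array: [7, 12, 13, 14, 17, 17]

The merge sort proceeds by recursively splitting the array and merging sorted halves.
After all merges, the sorted array is [7, 12, 13, 14, 17, 17].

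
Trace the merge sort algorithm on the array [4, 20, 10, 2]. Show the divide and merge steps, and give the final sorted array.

Merge sort trace:

Split: [4, 20, 10, 2] -> [4, 20] and [10, 2]
  Split: [4, 20] -> [4] and [20]
  Merge: [4] + [20] -> [4, 20]
  Split: [10, 2] -> [10] and [2]
  Merge: [10] + [2] -> [2, 10]
Merge: [4, 20] + [2, 10] -> [2, 4, 10, 20]

Final sorted array: [2, 4, 10, 20]

The merge sort proceeds by recursively splitting the array and merging sorted halves.
After all merges, the sorted array is [2, 4, 10, 20].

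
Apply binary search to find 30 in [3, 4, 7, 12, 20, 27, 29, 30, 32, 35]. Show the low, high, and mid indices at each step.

Binary search for 30 in [3, 4, 7, 12, 20, 27, 29, 30, 32, 35]:

lo=0, hi=9, mid=4, arr[mid]=20 -> 20 < 30, search right half
lo=5, hi=9, mid=7, arr[mid]=30 -> Found target at index 7!

Binary search finds 30 at index 7 after 2 comparisons. The search repeatedly halves the search space by comparing with the middle element.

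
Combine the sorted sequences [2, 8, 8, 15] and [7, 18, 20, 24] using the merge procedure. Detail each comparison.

Merging process:

Compare 2 vs 7: take 2 from left. Merged: [2]
Compare 8 vs 7: take 7 from right. Merged: [2, 7]
Compare 8 vs 18: take 8 from left. Merged: [2, 7, 8]
Compare 8 vs 18: take 8 from left. Merged: [2, 7, 8, 8]
Compare 15 vs 18: take 15 from left. Merged: [2, 7, 8, 8, 15]
Append remaining from right: [18, 20, 24]. Merged: [2, 7, 8, 8, 15, 18, 20, 24]

Final merged array: [2, 7, 8, 8, 15, 18, 20, 24]
Total comparisons: 5

The merged array is [2, 7, 8, 8, 15, 18, 20, 24], requiring 5 comparisons. The merge step runs in O(n) time where n is the total number of elements.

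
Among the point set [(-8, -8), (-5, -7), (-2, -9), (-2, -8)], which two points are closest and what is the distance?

Computing all pairwise distances among 4 points:

d((-8, -8), (-5, -7)) = 3.1623
d((-8, -8), (-2, -9)) = 6.0828
d((-8, -8), (-2, -8)) = 6.0
d((-5, -7), (-2, -9)) = 3.6056
d((-5, -7), (-2, -8)) = 3.1623
d((-2, -9), (-2, -8)) = 1.0 <-- minimum

Closest pair: (-2, -9) and (-2, -8) with distance 1.0

The closest pair is (-2, -9) and (-2, -8) with Euclidean distance 1.0. For 4 points, brute-force pairwise comparison is shown above. For large n, the divide-and-conquer algorithm (sort by x, recurse on halves, check the dividing strip) achieves O(n log n).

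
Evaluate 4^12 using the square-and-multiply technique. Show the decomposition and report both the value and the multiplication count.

Computing 4^12 by squaring (build up from 4^1; each line after the first costs one multiplication):

4^1 = 4
4^2 = (4^1)^2 = 4^2 = 16
4^3 = 4 * 4^2 = 4 * 16 = 64
4^6 = (4^3)^2 = 64^2 = 4096
4^12 = (4^6)^2 = 4096^2 = 16777216

Result: 16777216
Multiplications needed: 4 (4 lines after 4^1)

4^12 = 16777216. Using exponentiation by squaring, this requires 4 multiplications. The key idea: if the exponent is even, square the half-power; if odd, multiply by the base once.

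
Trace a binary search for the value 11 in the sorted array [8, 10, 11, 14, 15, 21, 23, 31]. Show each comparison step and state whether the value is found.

Binary search for 11 in [8, 10, 11, 14, 15, 21, 23, 31]:

lo=0, hi=7, mid=3, arr[mid]=14 -> 14 > 11, search left half
lo=0, hi=2, mid=1, arr[mid]=10 -> 10 < 11, search right half
lo=2, hi=2, mid=2, arr[mid]=11 -> Found target at index 2!

Binary search finds 11 at index 2 after 3 comparisons. The search repeatedly halves the search space by comparing with the middle element.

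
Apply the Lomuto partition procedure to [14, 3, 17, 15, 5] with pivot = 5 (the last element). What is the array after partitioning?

Lomuto partition with pivot = 5:

Initial array: [14, 3, 17, 15, 5]

arr[0]=14 > 5: no swap
arr[1]=3 <= 5: swap with position 0, array becomes [3, 14, 17, 15, 5]
arr[2]=17 > 5: no swap
arr[3]=15 > 5: no swap

Place pivot at position 1: [3, 5, 17, 15, 14]
Pivot position: 1

After partitioning with pivot 5, the array becomes [3, 5, 17, 15, 14]. The pivot is placed at index 1. All elements to the left of the pivot are <= 5, and all elements to the right are > 5.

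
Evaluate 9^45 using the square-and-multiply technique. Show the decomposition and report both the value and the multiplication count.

Computing 9^45 by squaring (build up from 9^1; each line after the first costs one multiplication):

9^1 = 9
9^2 = (9^1)^2 = 9^2 = 81
9^4 = (9^2)^2 = 81^2 = 6561
9^5 = 9 * 9^4 = 9 * 6561 = 59049
9^10 = (9^5)^2 = 59049^2 = 3486784401
9^11 = 9 * 9^10 = 9 * 3486784401 = 31381059609
9^22 = (9^11)^2 = 31381059609^2 = 984770902183611232881
9^44 = (9^22)^2 = 984770902183611232881^2 = 969773729787523602876821942164080815560161
9^45 = 9 * 9^44 = 9 * 969773729787523602876821942164080815560161 = 8727963568087712425891397479476727340041449

Result: 8727963568087712425891397479476727340041449
Multiplications needed: 8 (8 lines after 9^1)

9^45 = 8727963568087712425891397479476727340041449. Using exponentiation by squaring, this requires 8 multiplications. The key idea: if the exponent is even, square the half-power; if odd, multiply by the base once.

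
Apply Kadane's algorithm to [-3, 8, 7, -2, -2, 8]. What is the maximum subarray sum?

Using Kadane's algorithm on [-3, 8, 7, -2, -2, 8]:

Scanning through the array:
Position 1 (value 8): max_ending_here = 8, max_so_far = 8
Position 2 (value 7): max_ending_here = 15, max_so_far = 15
Position 3 (value -2): max_ending_here = 13, max_so_far = 15
Position 4 (value -2): max_ending_here = 11, max_so_far = 15
Position 5 (value 8): max_ending_here = 19, max_so_far = 19

Maximum subarray: [8, 7, -2, -2, 8]
Maximum sum: 19

The maximum subarray is [8, 7, -2, -2, 8] with sum 19. This subarray runs from index 1 to index 5.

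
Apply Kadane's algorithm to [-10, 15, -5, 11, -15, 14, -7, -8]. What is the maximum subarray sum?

Using Kadane's algorithm on [-10, 15, -5, 11, -15, 14, -7, -8]:

Scanning through the array:
Position 1 (value 15): max_ending_here = 15, max_so_far = 15
Position 2 (value -5): max_ending_here = 10, max_so_far = 15
Position 3 (value 11): max_ending_here = 21, max_so_far = 21
Position 4 (value -15): max_ending_here = 6, max_so_far = 21
Position 5 (value 14): max_ending_here = 20, max_so_far = 21
Position 6 (value -7): max_ending_here = 13, max_so_far = 21
Position 7 (value -8): max_ending_here = 5, max_so_far = 21

Maximum subarray: [15, -5, 11]
Maximum sum: 21

The maximum subarray is [15, -5, 11] with sum 21. This subarray runs from index 1 to index 3.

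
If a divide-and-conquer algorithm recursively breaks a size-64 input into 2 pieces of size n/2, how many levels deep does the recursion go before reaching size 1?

For divide and conquer with division factor 2:

Problem sizes at each level:
Level 0: 64
Level 1: 32
Level 2: 16
Level 3: 8
Level 4: 4
Level 5: 2
Level 6: 1

The root is level 0 and the size-1 base case is level 6 (the tree spans levels 0 through 6, i.e. 7 levels counting the root), so the depth is the number of divisions: log_2(64) = 6

The recursion tree depth is log_2(64) = 6. At each level, the problem size is divided by 2, so it takes 6 divisions to reduce to a base case of size 1. The algorithm makes 2 recursive calls at each level.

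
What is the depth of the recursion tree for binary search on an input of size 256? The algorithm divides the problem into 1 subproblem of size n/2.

For divide and conquer with division factor 2:

Problem sizes at each level:
Level 0: 256
Level 1: 128
Level 2: 64
Level 3: 32
Level 4: 16
Level 5: 8
Level 6: 4
Level 7: 2
Level 8: 1

The root is level 0 and the size-1 base case is level 8 (the tree spans levels 0 through 8, i.e. 9 levels counting the root), so the depth is the number of divisions: log_2(256) = 8

The recursion tree depth is log_2(256) = 8. At each level, the problem size is divided by 2, so it takes 8 divisions to reduce to a base case of size 1. The algorithm makes 1 recursive call at each level.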